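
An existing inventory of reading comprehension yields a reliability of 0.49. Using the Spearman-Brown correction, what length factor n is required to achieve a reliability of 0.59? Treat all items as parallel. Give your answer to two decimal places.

Invert Spearman-Brown to solve for n:
n = r*(1 − r) / [ r (1 − r*) ]
n = [0.59 × 0.51] / [0.49 × 0.41]
  = 0.3009 / 0.2009 = 1.4978

1.50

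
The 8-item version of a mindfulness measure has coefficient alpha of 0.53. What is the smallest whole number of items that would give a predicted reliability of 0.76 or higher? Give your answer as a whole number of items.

Invert Spearman-Brown to solve for n:
n = r*(1 − r) / [ r (1 − r*) ]
n = 0.76 × (1 − 0.53) / [ 0.53 × (1 − 0.76) ]
n = 0.3572 / 0.1272 ≈ 2.8082
2.8082 × 8 = 22.47 → 23 items

23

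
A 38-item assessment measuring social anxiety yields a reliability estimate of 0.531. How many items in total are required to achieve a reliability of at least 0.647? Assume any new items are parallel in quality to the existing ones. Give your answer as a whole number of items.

62

n = 0.647 × (1 − 0.531) / [ 0.531 × (1 − 0.647) ]
n = 0.303443 / 0.187443 ≈ 1.6189
So the test needs 1.6189 × 38 ≈ 61.52 items; rounding up, 62.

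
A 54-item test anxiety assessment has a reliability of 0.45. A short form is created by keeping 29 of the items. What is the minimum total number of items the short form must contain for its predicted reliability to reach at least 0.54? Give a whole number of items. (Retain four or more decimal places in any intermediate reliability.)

Short-form reliability: n = 29/54 = 0.5370; r_29 = n·r/(1+(n−1)r) ≈ 0.3052
Length factor from the short form to reach 0.54: n' = 0.54(1 − 0.3052) / [0.3052(1 − 0.54)] ≈ 2.6725
Total items = 2.6725 × 29 = 77.50, rounded up to 78.

78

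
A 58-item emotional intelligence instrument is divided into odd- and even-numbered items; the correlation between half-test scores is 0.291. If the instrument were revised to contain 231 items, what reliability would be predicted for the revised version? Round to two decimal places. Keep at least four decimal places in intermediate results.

0.77

Spearman-Brown correction (n = 2): r_full = 2·0.291/(1 + 0.291) = 0.4508
Length factor from 58 to 231 items: n = 231/58 = 3.9828
r_new = n·r_full / (1 + (n − 1)·r_full) = 1.7954 / 2.3446 ≈ 0.7658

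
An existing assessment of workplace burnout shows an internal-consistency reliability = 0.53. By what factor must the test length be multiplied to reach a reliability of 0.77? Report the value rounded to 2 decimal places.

n = 0.77 × (1 − 0.53) / [ 0.53 × (1 − 0.77) ]
  = 0.3619 / 0.1219 = 2.9688

2.97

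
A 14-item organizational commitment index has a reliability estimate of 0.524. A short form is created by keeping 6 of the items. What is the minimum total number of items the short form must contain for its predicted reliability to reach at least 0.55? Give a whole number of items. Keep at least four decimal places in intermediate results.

Short-form reliability: n = 6/14 = 0.4286; r_6 = n·r/(1+(n−1)r) ≈ 0.3206
Length factor from the short form to reach 0.55: n' = 0.55(1 − 0.3206) / [0.3206(1 − 0.55)] ≈ 2.5901
Items = 2.5901 × 6 ≈ 15.54 → 16

16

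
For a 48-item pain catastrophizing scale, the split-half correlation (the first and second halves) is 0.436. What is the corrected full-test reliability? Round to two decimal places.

0.61

Each half is half the length of the full test, so the full test is n = 2 times a half.
r_full = 2r_hh / (1 + r_hh) = 2 × 0.436 / (1 + 0.436)
       = 0.8720 / 1.4360 = 0.6072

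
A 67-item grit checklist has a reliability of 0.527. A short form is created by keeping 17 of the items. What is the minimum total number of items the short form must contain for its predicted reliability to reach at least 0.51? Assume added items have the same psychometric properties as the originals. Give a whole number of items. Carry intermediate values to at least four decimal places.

First, r for the 17-item form: n = 17/67 = 0.2537, so r_17 = 0.2537·0.527/(1 + (0.2537 − 1)·0.527) = 0.2204
Then solve for n' with r_old = 0.2204, r_target = 0.51: n' = 0.51(1 − 0.2204)/[0.2204(1 − 0.51)] = 3.6816
Total items = 3.6816 × 17 = 62.59, rounded up to 63.

63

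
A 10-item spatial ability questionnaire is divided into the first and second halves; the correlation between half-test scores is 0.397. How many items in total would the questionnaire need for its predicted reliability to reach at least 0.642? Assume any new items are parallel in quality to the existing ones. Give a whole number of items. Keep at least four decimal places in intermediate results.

Corrected full-test reliability: r_full = 2 × 0.397 / (1 + 0.397) ≈ 0.5684
Solve Spearman-Brown for n: n = 0.642(1 − 0.5684) / [0.5684(1 − 0.642)] = 1.3617
Items = 1.3617 × 10 ≈ 13.62 → 14

14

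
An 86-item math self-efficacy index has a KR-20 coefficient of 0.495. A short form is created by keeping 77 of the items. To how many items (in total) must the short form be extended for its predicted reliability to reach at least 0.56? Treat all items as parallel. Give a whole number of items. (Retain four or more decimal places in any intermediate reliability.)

112

First, r for the 77-item form: n = 77/86 = 0.8953, so r_77 = 0.8953·0.495/(1 + (0.8953 − 1)·0.495) = 0.4674
Length factor from the short form to reach 0.56: n' = 0.56(1 − 0.4674) / [0.4674(1 − 0.56)] ≈ 1.4503
Total items = 1.4503 × 77 = 111.67, rounded up to 112.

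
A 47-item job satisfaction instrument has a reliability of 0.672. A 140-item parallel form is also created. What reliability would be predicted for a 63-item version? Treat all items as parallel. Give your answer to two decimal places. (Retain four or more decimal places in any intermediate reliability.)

0.73

The 140-item form is not needed; work directly from the 47-item form with n = 63/47 = 1.3404.
r_{63} = n·r / (1 + (n − 1)·r) = 0.9007 / 1.2287 ≈ 0.7331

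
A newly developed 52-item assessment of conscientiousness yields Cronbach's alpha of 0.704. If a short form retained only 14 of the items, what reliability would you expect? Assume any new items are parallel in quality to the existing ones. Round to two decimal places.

0.39

The new length is 14/52 = 0.2692 times the old.
r_new = 0.2692·0.704 / [1 + (0.2692 − 1)·0.704]
     = 0.1895 / 0.4855 = 0.3903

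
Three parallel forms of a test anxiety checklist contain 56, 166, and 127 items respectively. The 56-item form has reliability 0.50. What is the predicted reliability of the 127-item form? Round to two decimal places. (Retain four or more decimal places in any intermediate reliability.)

Only the ratio of lengths matters: n = 127/56 = 2.2679
r_{127} = n·r / (1 + (n − 1)·r) = 1.1340 / 1.6340 ≈ 0.6940

0.69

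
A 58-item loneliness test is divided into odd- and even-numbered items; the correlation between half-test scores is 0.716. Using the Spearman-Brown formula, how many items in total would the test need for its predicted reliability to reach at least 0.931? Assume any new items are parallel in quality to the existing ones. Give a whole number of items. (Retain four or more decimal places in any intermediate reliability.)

156

Corrected full-test reliability: r_full = 2 × 0.716 / (1 + 0.716) ≈ 0.8345
Solve Spearman-Brown for n: n = 0.931(1 − 0.8345) / [0.8345(1 − 0.931)] = 2.6759
Required items = 2.6759 × 58 = 155.20, so 156 items.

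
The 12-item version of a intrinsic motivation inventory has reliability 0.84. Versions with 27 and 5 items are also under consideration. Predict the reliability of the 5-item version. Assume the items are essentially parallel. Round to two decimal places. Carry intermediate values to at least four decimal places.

0.69

The 27-item form is not needed; work directly from the 12-item form with n = 5/12 = 0.4167.
r_{5} = n·r / (1 + (n − 1)·r) = 0.3500 / 0.5100 ≈ 0.6863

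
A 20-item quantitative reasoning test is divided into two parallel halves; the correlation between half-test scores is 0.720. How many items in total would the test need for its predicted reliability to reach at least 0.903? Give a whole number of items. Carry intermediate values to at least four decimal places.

r_full = 2(0.720)/(1 + 0.720) = 0.8372
n = r_tgt(1 − r_full) / [r_full(1 − r_tgt)] = 0.903 × 0.1628 / (0.8372 × 0.097) ≈ 1.8103
Required items = 1.8103 × 20 = 36.21, so 37 items.

37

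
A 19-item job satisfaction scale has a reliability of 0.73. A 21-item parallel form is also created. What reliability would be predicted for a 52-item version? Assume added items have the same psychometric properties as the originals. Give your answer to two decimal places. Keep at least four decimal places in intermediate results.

The 21-item form is not needed; work directly from the 19-item form with n = 52/19 = 2.7368.
r_{52} = n·r / (1 + (n − 1)·r) = 1.9979 / 2.2679 ≈ 0.8809

0.88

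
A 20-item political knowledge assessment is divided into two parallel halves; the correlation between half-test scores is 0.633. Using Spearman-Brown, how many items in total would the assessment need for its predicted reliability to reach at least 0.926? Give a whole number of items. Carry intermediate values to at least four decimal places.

Corrected full-test reliability: r_full = 2 × 0.633 / (1 + 0.633) ≈ 0.7753
Solve Spearman-Brown for n: n = 0.926(1 − 0.7753) / [0.7753(1 − 0.926)] = 3.6267
Required items = 3.6267 × 20 = 72.53, so 73 items.

73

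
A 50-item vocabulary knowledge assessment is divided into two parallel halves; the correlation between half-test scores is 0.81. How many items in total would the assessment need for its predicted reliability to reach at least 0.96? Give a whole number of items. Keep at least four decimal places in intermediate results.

141

r_full = 2(0.81)/(1 + 0.81) = 0.8950
Solve Spearman-Brown for n: n = 0.96(1 − 0.8950) / [0.8950(1 − 0.96)] = 2.8156
Required items = 2.8156 × 50 = 140.78, so 141 items.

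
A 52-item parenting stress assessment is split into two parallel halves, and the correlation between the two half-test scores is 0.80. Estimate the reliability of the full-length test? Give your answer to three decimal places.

The full test is twice the length of either half (n = 2).
r_full = 2(0.80) / (1 + 0.80)
r_full = 1.6000 / 1.8000 ≈ 0.8889

0.889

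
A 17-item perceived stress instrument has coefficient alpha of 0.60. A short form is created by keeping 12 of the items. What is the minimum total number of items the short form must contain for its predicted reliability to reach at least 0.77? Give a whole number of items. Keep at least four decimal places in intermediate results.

Short-form reliability: n = 12/17 = 0.7059; r_12 = n·r/(1+(n−1)r) ≈ 0.5143
Then solve for n' with r_old = 0.5143, r_target = 0.77: n' = 0.77(1 − 0.5143)/[0.5143(1 − 0.77)] = 3.1617
Total items = 3.1617 × 12 = 37.94, rounded up to 38.

38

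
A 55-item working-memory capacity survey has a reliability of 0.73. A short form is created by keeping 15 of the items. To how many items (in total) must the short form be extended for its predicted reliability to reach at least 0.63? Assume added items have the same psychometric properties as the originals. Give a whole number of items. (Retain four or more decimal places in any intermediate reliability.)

Short-form reliability: n = 15/55 = 0.2727; r_15 = n·r/(1+(n−1)r) ≈ 0.4244
Length factor from the short form to reach 0.63: n' = 0.63(1 − 0.4244) / [0.4244(1 − 0.63)] ≈ 2.3093
Total items = 2.3093 × 15 = 34.64, rounded up to 35.

35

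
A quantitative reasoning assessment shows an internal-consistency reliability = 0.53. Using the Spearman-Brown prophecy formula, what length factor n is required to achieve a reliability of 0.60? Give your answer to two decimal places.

Invert Spearman-Brown to solve for n:
n = r_target (1 − r_old) / [ r_old (1 − r_target) ]
n = 0.60 × (1 − 0.53) / [ 0.53 × (1 − 0.60) ]
  = 0.2820 / 0.2120 = 1.3302

1.33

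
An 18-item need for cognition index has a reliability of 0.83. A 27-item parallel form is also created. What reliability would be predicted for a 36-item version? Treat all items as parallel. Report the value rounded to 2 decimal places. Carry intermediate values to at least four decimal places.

0.91

Only the ratio of lengths matters: n = 36/18 = 2.0000
r_{36} = n·r / (1 + (n − 1)·r) = 1.6600 / 1.8300 ≈ 0.9071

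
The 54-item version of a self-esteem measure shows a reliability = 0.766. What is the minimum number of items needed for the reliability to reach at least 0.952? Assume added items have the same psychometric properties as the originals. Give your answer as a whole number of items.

328

n = 0.952 × (1 − 0.766) / [ 0.766 × (1 − 0.952) ]
n = 0.222768 / 0.036768 ≈ 6.0587
So the test needs 6.0587 × 54 ≈ 327.17 items; rounding up, 328.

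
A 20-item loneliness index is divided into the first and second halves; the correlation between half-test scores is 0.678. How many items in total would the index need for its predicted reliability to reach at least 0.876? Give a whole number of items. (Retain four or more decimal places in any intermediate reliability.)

34

Corrected full-test reliability: r_full = 2 × 0.678 / (1 + 0.678) ≈ 0.8081
n = r_tgt(1 − r_full) / [r_full(1 − r_tgt)] = 0.876 × 0.1919 / (0.8081 × 0.124) ≈ 1.6776
Items = 1.6776 × 20 ≈ 33.55 → 34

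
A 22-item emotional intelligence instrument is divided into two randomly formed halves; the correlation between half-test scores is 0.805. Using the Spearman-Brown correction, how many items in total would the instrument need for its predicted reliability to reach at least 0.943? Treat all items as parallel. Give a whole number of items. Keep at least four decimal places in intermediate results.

45

Corrected full-test reliability: r_full = 2 × 0.805 / (1 + 0.805) ≈ 0.8920
n = r_tgt(1 − r_full) / [r_full(1 − r_tgt)] = 0.943 × 0.1080 / (0.8920 × 0.057) ≈ 2.0031
Items = 2.0031 × 22 ≈ 44.07 → 45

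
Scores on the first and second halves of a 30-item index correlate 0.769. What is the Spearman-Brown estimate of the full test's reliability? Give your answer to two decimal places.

0.87

Apply the Spearman-Brown correction with n = 2:
r_full = 2r_hh / (1 + r_hh) = 2 × 0.769 / (1 + 0.769)
r_full = 1.5380 / 1.7690 ≈ 0.8694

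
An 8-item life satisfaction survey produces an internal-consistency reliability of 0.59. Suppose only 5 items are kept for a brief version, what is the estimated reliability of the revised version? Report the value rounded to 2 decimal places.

0.47

The new length is 5/8 = 0.625 times the old.
r_new = 0.625·0.59 / [1 + (0.625 − 1)·0.59]
r_new = 0.3687 / 0.7788 ≈ 0.4734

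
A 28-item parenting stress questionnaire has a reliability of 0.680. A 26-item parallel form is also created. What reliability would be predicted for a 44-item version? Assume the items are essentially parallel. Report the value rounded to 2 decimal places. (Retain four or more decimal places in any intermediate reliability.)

The 26-item form is not needed; work directly from the 28-item form with n = 44/28 = 1.5714.
r_{44} = n·r / (1 + (n − 1)·r) = 1.0686 / 1.3886 ≈ 0.7696

0.77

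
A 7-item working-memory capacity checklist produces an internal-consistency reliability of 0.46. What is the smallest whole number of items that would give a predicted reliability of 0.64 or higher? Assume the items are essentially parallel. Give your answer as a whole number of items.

15

Invert Spearman-Brown to solve for n:
n = r_target (1 − r_old) / [ r_old (1 − r_target) ]
n = [0.64 × 0.54] / [0.46 × 0.36]
  = 0.3456 / 0.1656 = 2.0870
So the test needs 2.0870 × 7 ≈ 14.61 items; rounding up, 15.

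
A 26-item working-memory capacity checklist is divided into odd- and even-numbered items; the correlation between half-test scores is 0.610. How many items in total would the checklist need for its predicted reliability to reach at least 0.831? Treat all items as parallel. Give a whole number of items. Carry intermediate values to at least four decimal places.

Corrected full-test reliability: r_full = 2 × 0.610 / (1 + 0.610) ≈ 0.7578
Solve Spearman-Brown for n: n = 0.831(1 − 0.7578) / [0.7578(1 − 0.831)] = 1.5716
Required items = 1.5716 × 26 = 40.86, so 41 items.

41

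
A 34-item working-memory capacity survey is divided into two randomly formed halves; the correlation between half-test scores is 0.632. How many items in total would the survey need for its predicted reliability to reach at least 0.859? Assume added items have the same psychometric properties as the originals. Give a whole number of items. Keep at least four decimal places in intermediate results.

61

r_full = 2(0.632)/(1 + 0.632) = 0.7745
Solve Spearman-Brown for n: n = 0.859(1 − 0.7745) / [0.7745(1 − 0.859)] = 1.7738
Required items = 1.7738 × 34 = 60.31, so 61 items.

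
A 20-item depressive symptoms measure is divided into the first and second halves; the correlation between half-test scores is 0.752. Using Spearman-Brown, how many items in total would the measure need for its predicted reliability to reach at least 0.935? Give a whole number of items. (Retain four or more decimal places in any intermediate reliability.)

48

Corrected full-test reliability: r_full = 2 × 0.752 / (1 + 0.752) ≈ 0.8584
n = r_tgt(1 − r_full) / [r_full(1 − r_tgt)] = 0.935 × 0.1416 / (0.8584 × 0.065) ≈ 2.3729
Items = 2.3729 × 20 ≈ 47.46 → 48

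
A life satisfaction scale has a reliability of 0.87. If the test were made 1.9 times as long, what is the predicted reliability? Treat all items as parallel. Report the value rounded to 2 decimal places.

0.93

r_new = (1.9 × 0.87) / (1 + (1.9 − 1) × 0.87)
r_new = 1.6530 / 1.7830 ≈ 0.9271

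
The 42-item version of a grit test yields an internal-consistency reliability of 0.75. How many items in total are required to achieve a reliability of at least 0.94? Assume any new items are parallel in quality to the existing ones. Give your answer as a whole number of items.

Rearranging the Spearman-Brown formula for n,
n = r_target (1 − r_old) / [ r_old (1 − r_target) ]
n = [0.94 × 0.25] / [0.75 × 0.06]
n = 0.2350 / 0.0450 ≈ 5.2222
So the test needs 5.2222 × 42 ≈ 219.33 items; rounding up, 220.

220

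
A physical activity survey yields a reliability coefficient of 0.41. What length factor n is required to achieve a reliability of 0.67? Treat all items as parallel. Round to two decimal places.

2.92

n = 0.67 × (1 − 0.41) / [ 0.41 × (1 − 0.67) ]
n = 0.3953 / 0.1353 ≈ 2.9217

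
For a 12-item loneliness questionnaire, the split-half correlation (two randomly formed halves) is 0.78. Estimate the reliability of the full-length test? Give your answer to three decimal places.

0.876

r_full = 2(0.78) / (1 + 0.78)
r_full = 1.5600 / 1.7800 ≈ 0.8764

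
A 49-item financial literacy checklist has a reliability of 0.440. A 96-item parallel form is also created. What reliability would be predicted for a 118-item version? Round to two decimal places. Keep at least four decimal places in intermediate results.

Only the ratio of lengths matters: n = 118/49 = 2.4082
r_{118} = n·r / (1 + (n − 1)·r) = 1.0596 / 1.6196 ≈ 0.6542

0.65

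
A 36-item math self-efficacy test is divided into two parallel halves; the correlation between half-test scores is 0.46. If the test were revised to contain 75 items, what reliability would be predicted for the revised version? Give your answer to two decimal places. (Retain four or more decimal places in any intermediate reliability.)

Full-test reliability from the split-half r: r_full = 2(0.46)/(1 + 0.46) = 0.6301
Length factor from 36 to 75 items: n = 75/36 = 2.0833
r_new = n·r_full / (1 + (n − 1)·r_full) = 1.3127 / 1.6826 ≈ 0.7802

0.78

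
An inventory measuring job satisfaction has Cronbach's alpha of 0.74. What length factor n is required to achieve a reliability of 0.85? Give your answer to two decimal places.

Invert Spearman-Brown to solve for n:
n = r_target (1 − r_old) / [ r_old (1 − r_target) ]
n = [0.85 × 0.26] / [0.74 × 0.15]
  = 0.2210 / 0.1110 = 1.9910

1.99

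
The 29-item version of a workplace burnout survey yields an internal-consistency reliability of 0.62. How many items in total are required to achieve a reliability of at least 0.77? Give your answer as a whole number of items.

60

Spearman-Brown solved for the length factor n:
n = r*(1 − r) / [ r (1 − r*) ]
n = 0.77 × (1 − 0.62) / [ 0.62 × (1 − 0.77) ]
  = 0.2926 / 0.1426 = 2.0519
So the test needs 2.0519 × 29 ≈ 59.51 items; rounding up, 60.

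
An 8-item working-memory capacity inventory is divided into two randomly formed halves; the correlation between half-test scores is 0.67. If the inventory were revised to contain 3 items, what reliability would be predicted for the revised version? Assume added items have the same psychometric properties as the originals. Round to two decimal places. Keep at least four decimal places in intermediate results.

Spearman-Brown correction (n = 2): r_full = 2·0.67/(1 + 0.67) = 0.8024
Then adjust to 3 items: n = 3/8 = 0.3750
r_new = n·r_full / (1 + (n − 1)·r_full) = 0.3009 / 0.4985 ≈ 0.6036

0.60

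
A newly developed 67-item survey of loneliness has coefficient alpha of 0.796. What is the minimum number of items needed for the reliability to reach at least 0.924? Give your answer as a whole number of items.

n = [0.924 × 0.204] / [0.796 × 0.076]
n = 0.188496 / 0.060496 ≈ 3.1158
3.1158 × 67 = 208.76 → 209 items

209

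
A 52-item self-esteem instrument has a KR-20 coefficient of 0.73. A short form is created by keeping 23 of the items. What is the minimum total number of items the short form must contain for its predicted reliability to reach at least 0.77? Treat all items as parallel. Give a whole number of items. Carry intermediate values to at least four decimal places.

65

First, r for the 23-item form: n = 23/52 = 0.4423, so r_23 = 0.4423·0.73/(1 + (0.4423 − 1)·0.73) = 0.5446
Length factor from the short form to reach 0.77: n' = 0.77(1 − 0.5446) / [0.5446(1 − 0.77)] ≈ 2.7995
Total items = 2.7995 × 23 = 64.39, rounded up to 65.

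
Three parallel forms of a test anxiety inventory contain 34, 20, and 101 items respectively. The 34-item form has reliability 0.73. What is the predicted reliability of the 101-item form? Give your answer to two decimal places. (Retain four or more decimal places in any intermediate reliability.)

0.89

Only the ratio of lengths matters: n = 101/34 = 2.9706
r_{101} = n·r / (1 + (n − 1)·r) = 2.1685 / 2.4385 ≈ 0.8893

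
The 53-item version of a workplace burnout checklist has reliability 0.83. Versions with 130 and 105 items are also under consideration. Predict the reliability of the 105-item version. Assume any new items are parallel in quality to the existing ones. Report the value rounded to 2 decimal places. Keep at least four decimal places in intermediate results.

The 130-item form is not needed; work directly from the 53-item form with n = 105/53 = 1.9811.
r_{105} = n·r / (1 + (n − 1)·r) = 1.6443 / 1.8143 ≈ 0.9063

0.91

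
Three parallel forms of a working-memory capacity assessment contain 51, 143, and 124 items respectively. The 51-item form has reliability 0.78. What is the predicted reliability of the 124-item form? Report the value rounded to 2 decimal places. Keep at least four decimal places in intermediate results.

Only the ratio of lengths matters: n = 124/51 = 2.4314
r_{124} = n·r / (1 + (n − 1)·r) = 1.8965 / 2.1165 ≈ 0.8961

0.90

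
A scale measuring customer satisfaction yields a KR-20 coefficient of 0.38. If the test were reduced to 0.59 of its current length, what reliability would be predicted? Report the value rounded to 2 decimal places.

r_new = (0.59 × 0.38) / (1 + (0.59 − 1) × 0.38)
r_new = 0.2242 / 0.8442 ≈ 0.2656

0.27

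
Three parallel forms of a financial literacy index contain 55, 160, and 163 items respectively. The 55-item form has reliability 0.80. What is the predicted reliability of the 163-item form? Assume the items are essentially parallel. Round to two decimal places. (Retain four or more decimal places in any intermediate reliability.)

Only the ratio of lengths matters: n = 163/55 = 2.9636
r_{163} = n·r / (1 + (n − 1)·r) = 2.3709 / 2.5709 ≈ 0.9222

0.92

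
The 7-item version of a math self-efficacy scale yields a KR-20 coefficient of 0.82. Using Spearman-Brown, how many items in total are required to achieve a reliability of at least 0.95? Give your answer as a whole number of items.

30

Spearman-Brown solved for the length factor n:
n = r*(1 − r) / [ r (1 − r*) ]
n = [0.95 × 0.18] / [0.82 × 0.05]
  = 0.1710 / 0.0410 = 4.1707
Items needed = n × 7 = 4.1707 × 7 ≈ 29.19 → round up to 30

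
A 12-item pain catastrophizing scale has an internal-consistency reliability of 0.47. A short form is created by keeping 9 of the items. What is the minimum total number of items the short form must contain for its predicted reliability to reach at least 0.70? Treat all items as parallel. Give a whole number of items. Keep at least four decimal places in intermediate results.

First, r for the 9-item form: n = 9/12 = 0.7500, so r_9 = 0.7500·0.47/(1 + (0.7500 − 1)·0.47) = 0.3994
Length factor from the short form to reach 0.70: n' = 0.70(1 − 0.3994) / [0.3994(1 − 0.70)] ≈ 3.5088
Items = 3.5088 × 9 ≈ 31.58 → 32

32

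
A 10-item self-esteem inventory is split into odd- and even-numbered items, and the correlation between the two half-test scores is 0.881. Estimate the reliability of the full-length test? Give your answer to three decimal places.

0.937

The full test is twice the length of either half (n = 2).
r_full = 2(0.881) / (1 + 0.881)
r_full = 1.7620 / 1.8810 ≈ 0.9367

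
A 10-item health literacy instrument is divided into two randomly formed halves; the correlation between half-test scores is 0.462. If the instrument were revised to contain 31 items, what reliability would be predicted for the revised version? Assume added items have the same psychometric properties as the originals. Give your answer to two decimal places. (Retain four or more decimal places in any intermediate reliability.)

0.84

First correct the split-half correlation to full-test reliability: r_full = 2 × 0.462 / (1 + 0.462) ≈ 0.6320
Length factor from 10 to 31 items: n = 31/10 = 3.1000
r_new = n·r_full / (1 + (n − 1)·r_full) = 1.9592 / 2.3272 ≈ 0.8419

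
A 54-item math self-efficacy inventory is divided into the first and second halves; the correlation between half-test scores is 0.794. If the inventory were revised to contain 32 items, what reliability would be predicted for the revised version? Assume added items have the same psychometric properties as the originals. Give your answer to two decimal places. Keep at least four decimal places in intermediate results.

Spearman-Brown correction (n = 2): r_full = 2·0.794/(1 + 0.794) = 0.8852
Length factor from 54 to 32 items: n = 32/54 = 0.5926
r_new = n·r_full / (1 + (n − 1)·r_full) = 0.5246 / 0.6394 ≈ 0.8205

0.82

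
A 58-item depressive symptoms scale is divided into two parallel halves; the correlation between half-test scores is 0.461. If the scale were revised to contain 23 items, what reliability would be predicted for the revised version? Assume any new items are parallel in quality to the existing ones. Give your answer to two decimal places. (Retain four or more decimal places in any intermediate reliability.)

Spearman-Brown correction (n = 2): r_full = 2·0.461/(1 + 0.461) = 0.6311
Length factor from 58 to 23 items: n = 23/58 = 0.3966
r_new = n·r_full / (1 + (n − 1)·r_full) = 0.2503 / 0.6192 ≈ 0.4042

0.40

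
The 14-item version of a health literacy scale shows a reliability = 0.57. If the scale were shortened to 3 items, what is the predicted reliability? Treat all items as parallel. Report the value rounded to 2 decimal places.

Length ratio n = 3/14 = 0.2143
Spearman-Brown: r_new = n·r / (1 + (n − 1)·r)
r_new = (0.2143 × 0.57) / (1 + (0.2143 − 1) × 0.57)
r_new = 0.1222 / 0.5522 ≈ 0.2213

0.22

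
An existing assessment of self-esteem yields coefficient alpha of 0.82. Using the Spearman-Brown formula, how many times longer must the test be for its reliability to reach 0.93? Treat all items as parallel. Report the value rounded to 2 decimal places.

2.92

Spearman-Brown solved for the length factor n:
n = r*(1 − r) / [ r (1 − r*) ]
n = 0.93(1 − 0.82) / [0.82(1 − 0.93)]
  = 0.1674 / 0.0574 = 2.9164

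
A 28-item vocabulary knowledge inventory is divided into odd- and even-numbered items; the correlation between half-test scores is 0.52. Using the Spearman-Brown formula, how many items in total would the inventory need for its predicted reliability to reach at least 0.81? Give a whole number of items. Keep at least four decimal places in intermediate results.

r_full = 2(0.52)/(1 + 0.52) = 0.6842
Solve Spearman-Brown for n: n = 0.81(1 − 0.6842) / [0.6842(1 − 0.81)] = 1.9677
Required items = 1.9677 × 28 = 55.10, so 56 items.

56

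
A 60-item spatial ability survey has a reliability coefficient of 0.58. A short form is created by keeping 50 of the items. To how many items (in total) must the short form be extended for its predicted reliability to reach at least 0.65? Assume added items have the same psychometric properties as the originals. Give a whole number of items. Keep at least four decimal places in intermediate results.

Short-form reliability: n = 50/60 = 0.8333; r_50 = n·r/(1+(n−1)r) ≈ 0.5350
Length factor from the short form to reach 0.65: n' = 0.65(1 − 0.5350) / [0.5350(1 − 0.65)] ≈ 1.6142
Total items = 1.6142 × 50 = 80.71, rounded up to 81.

81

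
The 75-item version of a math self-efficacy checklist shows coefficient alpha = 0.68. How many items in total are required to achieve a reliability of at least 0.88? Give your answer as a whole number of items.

259

Invert Spearman-Brown to solve for n:
n = r*(1 − r) / [ r (1 − r*) ]
n = [0.88 × 0.32] / [0.68 × 0.12]
  = 0.2816 / 0.0816 = 3.4510
Items needed = n × 75 = 3.4510 × 75 ≈ 258.82 → round up to 259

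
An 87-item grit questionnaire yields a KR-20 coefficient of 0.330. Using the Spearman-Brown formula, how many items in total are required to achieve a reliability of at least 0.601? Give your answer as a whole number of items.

Invert Spearman-Brown to solve for n:
n = r_target (1 − r_old) / [ r_old (1 − r_target) ]
n = 0.601 × (1 − 0.330) / [ 0.330 × (1 − 0.601) ]
n = 0.402670 / 0.131670 ≈ 3.0582
3.0582 × 87 = 266.06 → 267 items

267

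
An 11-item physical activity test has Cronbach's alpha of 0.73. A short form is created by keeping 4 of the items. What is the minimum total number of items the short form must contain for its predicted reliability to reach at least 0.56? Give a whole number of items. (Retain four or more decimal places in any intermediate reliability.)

6

Short-form reliability: n = 4/11 = 0.3636; r_4 = n·r/(1+(n−1)r) ≈ 0.4957
Then solve for n' with r_old = 0.4957, r_target = 0.56: n' = 0.56(1 − 0.4957)/[0.4957(1 − 0.56)] = 1.2948
Items = 1.2948 × 4 ≈ 5.18 → 6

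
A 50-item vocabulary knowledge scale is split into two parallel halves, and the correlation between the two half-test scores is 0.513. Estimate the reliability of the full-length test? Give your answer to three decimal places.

0.678

The full test is twice the length of either half (n = 2).
r_full = 2(0.513) / (1 + 0.513)
r_full = 1.0260 / 1.5130 ≈ 0.6781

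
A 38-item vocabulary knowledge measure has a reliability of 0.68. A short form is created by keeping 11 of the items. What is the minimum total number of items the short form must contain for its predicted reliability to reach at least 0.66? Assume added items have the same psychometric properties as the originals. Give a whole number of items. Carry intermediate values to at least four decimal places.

Short-form reliability: n = 11/38 = 0.2895; r_11 = n·r/(1+(n−1)r) ≈ 0.3809
Length factor from the short form to reach 0.66: n' = 0.66(1 − 0.3809) / [0.3809(1 − 0.66)] ≈ 3.1551
Items = 3.1551 × 11 ≈ 34.71 → 35

35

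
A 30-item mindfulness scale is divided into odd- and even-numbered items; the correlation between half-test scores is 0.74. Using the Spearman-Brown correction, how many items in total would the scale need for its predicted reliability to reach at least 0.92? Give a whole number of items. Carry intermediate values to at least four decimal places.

r_full = 2(0.74)/(1 + 0.74) = 0.8506
Solve Spearman-Brown for n: n = 0.92(1 − 0.8506) / [0.8506(1 − 0.92)] = 2.0199
Items = 2.0199 × 30 ≈ 60.60 → 61

61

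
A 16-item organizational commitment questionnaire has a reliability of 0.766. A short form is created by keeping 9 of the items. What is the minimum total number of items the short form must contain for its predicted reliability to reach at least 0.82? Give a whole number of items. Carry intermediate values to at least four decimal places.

Short-form reliability: n = 9/16 = 0.5625; r_9 = n·r/(1+(n−1)r) ≈ 0.6481
Length factor from the short form to reach 0.82: n' = 0.82(1 − 0.6481) / [0.6481(1 − 0.82)] ≈ 2.4735
Total items = 2.4735 × 9 = 22.26, rounded up to 23.

23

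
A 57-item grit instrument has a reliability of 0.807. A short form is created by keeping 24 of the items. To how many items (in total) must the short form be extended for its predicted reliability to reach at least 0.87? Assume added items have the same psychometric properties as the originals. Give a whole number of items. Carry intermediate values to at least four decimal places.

92

Short-form reliability: n = 24/57 = 0.4211; r_24 = n·r/(1+(n−1)r) ≈ 0.6378
Length factor from the short form to reach 0.87: n' = 0.87(1 − 0.6378) / [0.6378(1 − 0.87)] ≈ 3.8005
Items = 3.8005 × 24 ≈ 91.21 → 92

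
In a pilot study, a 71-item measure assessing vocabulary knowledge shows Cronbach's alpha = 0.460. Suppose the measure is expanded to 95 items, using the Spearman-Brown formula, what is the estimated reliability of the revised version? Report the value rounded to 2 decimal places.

n = 95/71 = 1.338
By Spearman-Brown, r_new = n r / (1 + (n − 1) r).
r_new = (1.338 × 0.460) / (1 + (1.338 − 1) × 0.460)
     = 0.6155 / 1.1555 = 0.5327

0.53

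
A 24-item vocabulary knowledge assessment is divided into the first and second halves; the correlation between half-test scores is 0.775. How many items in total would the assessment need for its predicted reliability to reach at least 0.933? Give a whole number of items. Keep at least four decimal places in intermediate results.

Corrected full-test reliability: r_full = 2 × 0.775 / (1 + 0.775) ≈ 0.8732
Solve Spearman-Brown for n: n = 0.933(1 − 0.8732) / [0.8732(1 − 0.933)] = 2.0221
Items = 2.0221 × 24 ≈ 48.53 → 49

49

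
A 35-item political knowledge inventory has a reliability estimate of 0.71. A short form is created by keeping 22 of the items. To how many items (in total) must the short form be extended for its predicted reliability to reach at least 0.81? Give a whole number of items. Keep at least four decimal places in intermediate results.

61

Short-form reliability: n = 22/35 = 0.6286; r_22 = n·r/(1+(n−1)r) ≈ 0.6061
Then solve for n' with r_old = 0.6061, r_target = 0.81: n' = 0.81(1 − 0.6061)/[0.6061(1 − 0.81)] = 2.7706
Total items = 2.7706 × 22 = 60.95, rounded up to 61.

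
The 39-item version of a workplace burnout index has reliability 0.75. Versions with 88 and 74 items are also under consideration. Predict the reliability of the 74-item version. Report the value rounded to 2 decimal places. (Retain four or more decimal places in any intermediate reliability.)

0.85

Only the ratio of lengths matters: n = 74/39 = 1.8974
r_{74} = n·r / (1 + (n − 1)·r) = 1.4230 / 1.6730 ≈ 0.8506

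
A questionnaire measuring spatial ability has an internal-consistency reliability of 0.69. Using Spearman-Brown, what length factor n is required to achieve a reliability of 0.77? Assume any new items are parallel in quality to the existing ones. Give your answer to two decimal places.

Invert Spearman-Brown to solve for n:
n = r*(1 − r) / [ r (1 − r*) ]
n = [0.77 × 0.31] / [0.69 × 0.23]
n = 0.2387 / 0.1587 ≈ 1.5041

1.50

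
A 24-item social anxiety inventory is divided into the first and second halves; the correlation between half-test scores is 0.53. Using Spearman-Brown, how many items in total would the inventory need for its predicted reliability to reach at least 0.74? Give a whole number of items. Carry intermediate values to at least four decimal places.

31

Corrected full-test reliability: r_full = 2 × 0.53 / (1 + 0.53) ≈ 0.6928
n = r_tgt(1 − r_full) / [r_full(1 − r_tgt)] = 0.74 × 0.3072 / (0.6928 × 0.26) ≈ 1.2620
Items = 1.2620 × 24 ≈ 30.29 → 31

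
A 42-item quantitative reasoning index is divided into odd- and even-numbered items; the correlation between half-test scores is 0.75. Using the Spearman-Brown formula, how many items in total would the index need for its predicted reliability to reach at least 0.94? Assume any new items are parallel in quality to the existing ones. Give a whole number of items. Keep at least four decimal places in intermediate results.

Corrected full-test reliability: r_full = 2 × 0.75 / (1 + 0.75) ≈ 0.8571
n = r_tgt(1 − r_full) / [r_full(1 − r_tgt)] = 0.94 × 0.1429 / (0.8571 × 0.06) ≈ 2.6120
Items = 2.6120 × 42 ≈ 109.70 → 110

110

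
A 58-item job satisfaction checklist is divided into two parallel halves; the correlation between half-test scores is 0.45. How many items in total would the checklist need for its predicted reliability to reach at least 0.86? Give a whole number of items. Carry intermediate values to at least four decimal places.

r_full = 2(0.45)/(1 + 0.45) = 0.6207
Solve Spearman-Brown for n: n = 0.86(1 − 0.6207) / [0.6207(1 − 0.86)] = 3.7538
Items = 3.7538 × 58 ≈ 217.72 → 218

218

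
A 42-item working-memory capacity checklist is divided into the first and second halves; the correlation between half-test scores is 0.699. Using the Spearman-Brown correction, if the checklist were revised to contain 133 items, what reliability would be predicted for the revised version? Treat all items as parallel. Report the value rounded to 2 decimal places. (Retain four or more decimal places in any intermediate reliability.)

0.94

First correct the split-half correlation to full-test reliability: r_full = 2 × 0.699 / (1 + 0.699) ≈ 0.8228
Then adjust to 133 items: n = 133/42 = 3.1667
r_new = n·r_full / (1 + (n − 1)·r_full) = 2.6056 / 2.7828 ≈ 0.9363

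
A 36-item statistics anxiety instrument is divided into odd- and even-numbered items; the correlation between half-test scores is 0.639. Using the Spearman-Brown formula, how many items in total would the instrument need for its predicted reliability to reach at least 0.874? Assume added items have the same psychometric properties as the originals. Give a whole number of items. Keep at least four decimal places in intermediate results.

Corrected full-test reliability: r_full = 2 × 0.639 / (1 + 0.639) ≈ 0.7797
Solve Spearman-Brown for n: n = 0.874(1 − 0.7797) / [0.7797(1 − 0.874)] = 1.9599
Items = 1.9599 × 36 ≈ 70.56 → 71

71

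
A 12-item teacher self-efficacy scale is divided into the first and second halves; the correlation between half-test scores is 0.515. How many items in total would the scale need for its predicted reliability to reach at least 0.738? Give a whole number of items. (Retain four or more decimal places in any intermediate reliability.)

Corrected full-test reliability: r_full = 2 × 0.515 / (1 + 0.515) ≈ 0.6799
n = r_tgt(1 − r_full) / [r_full(1 − r_tgt)] = 0.738 × 0.3201 / (0.6799 × 0.262) ≈ 1.3262
Items = 1.3262 × 12 ≈ 15.91 → 16

16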